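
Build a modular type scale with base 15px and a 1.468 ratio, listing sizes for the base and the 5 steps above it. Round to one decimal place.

Step 0: 15px
Step 1: 15.0 × 1.468 = 22.0
Step 2: 15.0 × 1.468² = 32.3
Step 3: 15.0 × 1.468³ = 47.5
Step 4: 15.0 × 1.468⁴ = 69.7
Step 5: 15.0 × 1.468⁵ = 102.3

15.0px, 22.0px, 32.3px, 47.5px, 69.7px, 102.3px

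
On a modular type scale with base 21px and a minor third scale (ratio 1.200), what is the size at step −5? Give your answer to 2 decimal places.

8.44px

21.0 ÷ 1.200⁵ = 21.0 ÷ 2.48832 ≈ 8.44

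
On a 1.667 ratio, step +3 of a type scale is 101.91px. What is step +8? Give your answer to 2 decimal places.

The gap is 8 − (3) = 5 steps, so the factor is 1.667^5.
101.91 × 1.667⁵ = 101.91 × 12.87295 ≈ 1311.882

1311.88px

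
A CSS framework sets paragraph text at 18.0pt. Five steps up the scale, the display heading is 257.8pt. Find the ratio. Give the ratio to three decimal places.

1.703

The ratio satisfies 18.0 × r⁵ = 257.8, so r = (257.8 / 18.0)^(1/5).
r = 14.3222^(1/5) ≈ 1.7030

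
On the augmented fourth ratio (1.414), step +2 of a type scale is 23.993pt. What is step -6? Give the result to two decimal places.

Moving from step +2 to step -6 is 8 steps down, so divide by r⁸.
23.993 ÷ 1.414⁸ = 23.993 ÷ 15.98068 ≈ 1.501

1.50pt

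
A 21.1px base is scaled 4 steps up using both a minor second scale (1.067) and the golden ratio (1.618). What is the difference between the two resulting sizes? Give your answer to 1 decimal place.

Minor second: 21.1 × 1.067⁴ = 27.349px
Golden ratio: 21.1 × 1.618⁴ = 144.609px
Difference: 144.609 − 27.349 = 117.260px

117.3px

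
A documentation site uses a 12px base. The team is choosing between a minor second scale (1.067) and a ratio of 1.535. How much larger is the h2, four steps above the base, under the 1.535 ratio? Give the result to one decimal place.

Minor second: 12.0 × 1.067⁴ = 15.554px
At 1.535: 12.0 × 1.535⁴ = 66.622px
Difference: 66.622 − 15.554 = 51.068px

51.1px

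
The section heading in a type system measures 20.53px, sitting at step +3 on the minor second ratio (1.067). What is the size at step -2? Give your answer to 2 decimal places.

20.53 ÷ 1.067⁵ = 20.53 ÷ 1.38300 ≈ 14.845

14.84px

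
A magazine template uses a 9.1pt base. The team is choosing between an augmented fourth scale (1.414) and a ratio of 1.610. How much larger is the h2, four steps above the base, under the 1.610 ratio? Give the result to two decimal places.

24.76pt

Augmented fourth: 9.1 × 1.414⁴ = 36.3780pt
At 1.610: 9.1 × 1.610⁴ = 61.1427pt
Difference: 61.1427 − 36.3780 = 24.7647pt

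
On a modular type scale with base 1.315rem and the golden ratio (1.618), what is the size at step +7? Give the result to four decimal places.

38.1747rem

1.315 × 1.618⁷ = 1.315 × 29.03017 ≈ 38.1747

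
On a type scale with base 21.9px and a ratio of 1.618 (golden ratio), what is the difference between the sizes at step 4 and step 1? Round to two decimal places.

Step 1: 21.9 × 1.618 = 35.4342px
Step 4: 21.9 × 1.618⁴ = 150.0922px
Difference: 150.0922 − 35.4342 = 114.6580px

114.66px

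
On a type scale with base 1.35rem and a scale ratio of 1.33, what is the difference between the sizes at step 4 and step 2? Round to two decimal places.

Step 2: 1.35 × 1.33² = 2.3880rem
Step 4: 1.35 × 1.33⁴ = 4.2242rem
Difference: 4.2242 − 2.3880 = 1.8362rem

1.84rem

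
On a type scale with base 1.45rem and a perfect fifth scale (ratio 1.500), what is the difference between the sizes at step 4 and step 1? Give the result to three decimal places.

5.166rem

Step 1: 1.45 × 1.500 = 2.17500rem
Step 4: 1.45 × 1.500⁴ = 7.34063rem
Difference: 7.34063 − 2.17500 = 5.16563rem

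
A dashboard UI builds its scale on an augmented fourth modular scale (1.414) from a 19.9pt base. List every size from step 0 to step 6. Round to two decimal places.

Step 0: 19.9pt
Step 1: 19.9 × 1.414 = 28.14
Step 2: 19.9 × 1.414² = 39.79
Step 3: 19.9 × 1.414³ = 56.26
Step 4: 19.9 × 1.414⁴ = 79.55
Step 5: 19.9 × 1.414⁵ = 112.49
Step 6: 19.9 × 1.414⁶ = 159.06

19.90pt, 28.14pt, 39.79pt, 56.26pt, 79.55pt, 112.49pt, 159.06pt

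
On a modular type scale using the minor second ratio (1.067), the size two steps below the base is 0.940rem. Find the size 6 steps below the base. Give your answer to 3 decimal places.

0.725rem

Moving from step -2 to step -6 is 4 steps down, so divide by r⁴.
0.940 ÷ 1.067⁴ = 0.940 ÷ 1.29616 ≈ 0.725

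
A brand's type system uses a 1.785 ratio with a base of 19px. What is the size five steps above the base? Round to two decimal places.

344.31px

19.0 × 1.785⁵ = 19.0 × 18.12137 ≈ 344.31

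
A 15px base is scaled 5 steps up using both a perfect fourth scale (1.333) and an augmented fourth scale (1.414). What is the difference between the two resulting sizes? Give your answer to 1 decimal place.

Perfect fourth: 15.0 × 1.333⁵ = 63.131px
Augmented fourth: 15.0 × 1.414⁵ = 84.789px
Difference: 84.789 − 63.131 = 21.658px

21.7px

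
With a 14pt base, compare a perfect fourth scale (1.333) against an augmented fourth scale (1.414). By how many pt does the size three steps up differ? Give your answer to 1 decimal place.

6.4pt

Perfect fourth: 14.0 × 1.333³ = 33.160pt
Augmented fourth: 14.0 × 1.414³ = 39.580pt
Difference: 39.580 − 33.160 = 6.420pt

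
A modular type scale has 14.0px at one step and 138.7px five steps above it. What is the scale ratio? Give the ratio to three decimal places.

1.582

The ratio satisfies 14.0 × r⁵ = 138.7, so r = (138.7 / 14.0)^(1/5).
r = 9.9071^(1/5) ≈ 1.5819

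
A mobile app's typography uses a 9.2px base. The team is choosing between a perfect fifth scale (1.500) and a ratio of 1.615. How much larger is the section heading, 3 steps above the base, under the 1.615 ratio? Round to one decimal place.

Perfect fifth: 9.2 × 1.500³ = 31.050px
At 1.615: 9.2 × 1.615³ = 38.753px
Difference: 38.753 − 31.050 = 7.703px

7.7px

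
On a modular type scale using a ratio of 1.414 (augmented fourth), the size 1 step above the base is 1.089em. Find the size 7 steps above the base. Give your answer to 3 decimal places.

Moving from step +1 to step +7 is 6 steps up, so multiply by r⁶.
1.089 × 1.414⁶ = 1.089 × 7.99275 ≈ 8.704

8.704em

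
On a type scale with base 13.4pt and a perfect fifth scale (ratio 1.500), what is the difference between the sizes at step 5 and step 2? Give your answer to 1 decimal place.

71.6pt

Step 2: 13.4 × 1.500² = 30.150pt
Step 5: 13.4 × 1.500⁵ = 101.756pt
Difference: 101.756 − 30.150 = 71.606pt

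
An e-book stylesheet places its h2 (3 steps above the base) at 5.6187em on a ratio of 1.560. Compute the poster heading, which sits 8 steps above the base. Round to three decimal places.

Moving from step +3 to step +8 is 5 steps up, so multiply by r⁵.
5.6187 × 1.560⁵ = 5.6187 × 9.23896 ≈ 51.911

51.911em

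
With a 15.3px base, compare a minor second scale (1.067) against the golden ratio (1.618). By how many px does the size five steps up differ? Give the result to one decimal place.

148.5px

Minor second: 15.3 × 1.067⁵ = 21.160px
Golden ratio: 15.3 × 1.618⁵ = 169.662px
Difference: 169.662 − 21.160 = 148.502px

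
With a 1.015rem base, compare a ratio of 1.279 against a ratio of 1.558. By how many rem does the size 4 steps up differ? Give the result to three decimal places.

3.264rem

At 1.279: 1.015 × 1.279⁴ = 2.71612rem
At 1.558: 1.015 × 1.558⁴ = 5.98048rem
Difference: 5.98048 − 2.71612 = 3.26436rem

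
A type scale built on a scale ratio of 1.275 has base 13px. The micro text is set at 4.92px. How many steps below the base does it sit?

4

1.275ⁿ = 13 / 4.92 = 2.6423
n = ln(2.6423) / ln(1.275) = 0.9716 / 0.2429 ≈ 4.00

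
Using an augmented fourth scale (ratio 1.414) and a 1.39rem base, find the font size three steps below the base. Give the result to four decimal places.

0.4917rem

1.39 ÷ 1.414³ = 1.39 ÷ 2.82715 ≈ 0.4917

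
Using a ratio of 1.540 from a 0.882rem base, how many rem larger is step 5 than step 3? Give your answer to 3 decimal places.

4.418rem

Step 3: 0.882 × 1.540³ = 3.22130rem
Step 5: 0.882 × 1.540⁵ = 7.63963rem
Difference: 7.63963 − 3.22130 = 4.41833rem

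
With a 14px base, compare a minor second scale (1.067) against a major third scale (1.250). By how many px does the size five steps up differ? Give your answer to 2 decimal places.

23.36px

Minor second: 14.0 × 1.067⁵ = 19.3620px
Major third: 14.0 × 1.250⁵ = 42.7246px
Difference: 42.7246 − 19.3620 = 23.3626px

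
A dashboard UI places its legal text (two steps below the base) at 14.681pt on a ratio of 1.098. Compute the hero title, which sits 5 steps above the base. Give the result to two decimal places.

28.25pt

14.681 × 1.098⁷ = 14.681 × 1.92405 ≈ 28.247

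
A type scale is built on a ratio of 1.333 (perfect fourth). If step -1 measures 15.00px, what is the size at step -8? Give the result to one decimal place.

2.0px

The gap is -8 − (-1) = -7 steps, so the factor is 1.333^-7.
15.00 ÷ 1.333⁷ = 15.00 ÷ 7.47844 ≈ 2.006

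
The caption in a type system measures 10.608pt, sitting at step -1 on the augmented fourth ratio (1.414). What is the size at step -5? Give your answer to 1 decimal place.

Moving from step -1 to step -5 is 4 steps down, so divide by r⁴.
10.608 ÷ 1.414⁴ = 10.608 ÷ 3.99758 ≈ 2.654

2.7pt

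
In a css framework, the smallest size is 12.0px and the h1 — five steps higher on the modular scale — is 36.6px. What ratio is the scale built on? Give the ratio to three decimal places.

1.250

The ratio satisfies 12.0 × r⁵ = 36.6, so r = (36.6 / 12.0)^(1/5).
r = 3.0500^(1/5) ≈ 1.2499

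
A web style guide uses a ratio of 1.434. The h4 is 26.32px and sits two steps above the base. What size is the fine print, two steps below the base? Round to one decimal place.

26.32 ÷ 1.434⁴ = 26.32 ÷ 4.22860 ≈ 6.224

6.2px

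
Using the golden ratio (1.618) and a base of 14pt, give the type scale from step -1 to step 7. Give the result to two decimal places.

Step -1: 14.0 ÷ 1.618 = 8.65
Step 0: 14pt
Step 1: 14.0 × 1.618 = 22.65
Step 2: 14.0 × 1.618² = 36.65
Step 3: 14.0 × 1.618³ = 59.30
Step 4: 14.0 × 1.618⁴ = 95.95
Step 5: 14.0 × 1.618⁵ = 155.25
Step 6: 14.0 × 1.618⁶ = 251.19
Step 7: 14.0 × 1.618⁷ = 406.42

8.65pt, 14.00pt, 22.65pt, 36.65pt, 59.30pt, 95.95pt, 155.25pt, 251.19pt, 406.42pt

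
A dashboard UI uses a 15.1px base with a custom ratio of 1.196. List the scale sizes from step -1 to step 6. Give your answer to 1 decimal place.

12.6px, 15.1px, 18.1px, 21.6px, 25.8px, 30.9px, 37.0px, 44.2px

Step -1: 15.1 ÷ 1.196 = 12.6
Step 0: 15.1px
Step 1: 15.1 × 1.196 = 18.1
Step 2: 15.1 × 1.196² = 21.6
Step 3: 15.1 × 1.196³ = 25.8
Step 4: 15.1 × 1.196⁴ = 30.9
Step 5: 15.1 × 1.196⁵ = 37.0
Step 6: 15.1 × 1.196⁶ = 44.2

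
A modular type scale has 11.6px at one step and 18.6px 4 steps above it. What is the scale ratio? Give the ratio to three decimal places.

1.125

The ratio satisfies 11.6 × r⁴ = 18.6, so r = (18.6 / 11.6)^(1/4).
r = 1.6034^(1/4) ≈ 1.1253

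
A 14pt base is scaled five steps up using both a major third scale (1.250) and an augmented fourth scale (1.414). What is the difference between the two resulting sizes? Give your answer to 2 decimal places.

Major third: 14.0 × 1.250⁵ = 42.7246pt
Augmented fourth: 14.0 × 1.414⁵ = 79.1362pt
Difference: 79.1362 − 42.7246 = 36.4116pt

36.41pt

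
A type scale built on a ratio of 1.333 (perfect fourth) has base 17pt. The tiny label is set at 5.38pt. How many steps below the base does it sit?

4

1.333ⁿ = 17 / 5.38 = 3.1599
n = ln(3.1599) / ln(1.333) = 1.1505 / 0.2874 ≈ 4.00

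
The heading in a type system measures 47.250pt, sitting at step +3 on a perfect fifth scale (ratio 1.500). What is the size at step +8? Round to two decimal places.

47.250 × 1.500⁵ = 47.250 × 7.59375 ≈ 358.805

358.80pt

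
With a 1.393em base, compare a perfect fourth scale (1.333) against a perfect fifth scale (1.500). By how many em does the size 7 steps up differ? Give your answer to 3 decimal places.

13.383em

Perfect fourth: 1.393 × 1.333⁷ = 10.41747em
Perfect fifth: 1.393 × 1.500⁷ = 23.80071em
Difference: 23.80071 − 10.41747 = 13.38324em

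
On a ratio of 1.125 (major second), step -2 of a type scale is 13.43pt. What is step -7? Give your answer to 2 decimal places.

7.45pt

Moving from step -2 to step -7 is 5 steps down, so divide by r⁵.
13.43 ÷ 1.125⁵ = 13.43 ÷ 1.80203 ≈ 7.453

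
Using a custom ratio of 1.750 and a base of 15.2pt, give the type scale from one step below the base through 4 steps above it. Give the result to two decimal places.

Step -1: 15.2 ÷ 1.750 = 8.69
Step 0: 15.2pt
Step 1: 15.2 × 1.750 = 26.60
Step 2: 15.2 × 1.750² = 46.55
Step 3: 15.2 × 1.750³ = 81.46
Step 4: 15.2 × 1.750⁴ = 142.56

8.69pt, 15.20pt, 26.60pt, 46.55pt, 81.46pt, 142.56pt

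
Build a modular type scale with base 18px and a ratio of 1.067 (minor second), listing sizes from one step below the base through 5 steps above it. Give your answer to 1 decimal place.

16.9px, 18.0px, 19.2px, 20.5px, 21.9px, 23.3px, 24.9px

Step -1: 18.0 ÷ 1.067 = 16.9
Step 0: 18px
Step 1: 18.0 × 1.067 = 19.2
Step 2: 18.0 × 1.067² = 20.5
Step 3: 18.0 × 1.067³ = 21.9
Step 4: 18.0 × 1.067⁴ = 23.3
Step 5: 18.0 × 1.067⁵ = 24.9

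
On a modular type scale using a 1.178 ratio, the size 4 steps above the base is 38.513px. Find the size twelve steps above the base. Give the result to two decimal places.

142.81px

Moving from step +4 to step +12 is 8 steps up, so multiply by r⁸.
38.513 × 1.178⁸ = 38.513 × 3.70819 ≈ 142.814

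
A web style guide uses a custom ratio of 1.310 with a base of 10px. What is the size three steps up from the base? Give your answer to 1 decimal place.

22.5px

A modular type scale is a geometric sequence: sizeₙ = base × rⁿ.
10.0 × 1.310³ = 10.0 × 2.24809 ≈ 22.48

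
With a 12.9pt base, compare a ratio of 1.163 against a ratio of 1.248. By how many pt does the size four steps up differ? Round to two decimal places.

7.69pt

At 1.163: 12.9 × 1.163⁴ = 23.5998pt
At 1.248: 12.9 × 1.248⁴ = 31.2931pt
Difference: 31.2931 − 23.5998 = 7.6933pt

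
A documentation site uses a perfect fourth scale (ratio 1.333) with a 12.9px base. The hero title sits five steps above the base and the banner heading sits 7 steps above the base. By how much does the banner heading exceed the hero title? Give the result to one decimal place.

42.2px

Step 5: 12.9 × 1.333⁵ = 54.293px
Step 7: 12.9 × 1.333⁷ = 96.472px
Difference: 96.472 − 54.293 = 42.179px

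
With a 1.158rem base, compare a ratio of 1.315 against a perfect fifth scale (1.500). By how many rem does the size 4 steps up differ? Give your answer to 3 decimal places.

At 1.315: 1.158 × 1.315⁴ = 3.46267rem
Perfect fifth: 1.158 × 1.500⁴ = 5.86237rem
Difference: 5.86237 − 3.46267 = 2.39970rem

2.400rem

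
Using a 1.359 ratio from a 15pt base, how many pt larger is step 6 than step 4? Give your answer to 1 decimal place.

Step 4: 15.0 × 1.359⁴ = 51.165pt
Step 6: 15.0 × 1.359⁶ = 94.495pt
Difference: 94.495 − 51.165 = 43.330pt

43.3pt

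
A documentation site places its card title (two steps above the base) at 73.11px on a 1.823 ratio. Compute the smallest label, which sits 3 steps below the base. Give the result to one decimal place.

3.6px

73.11 ÷ 1.823⁵ = 73.11 ÷ 20.13415 ≈ 3.631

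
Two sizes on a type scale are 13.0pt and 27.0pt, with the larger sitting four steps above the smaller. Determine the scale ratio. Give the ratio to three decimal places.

1.200

The ratio satisfies 13.0 × r⁴ = 27.0, so r = (27.0 / 13.0)^(1/4).
r = 2.0769^(1/4) ≈ 1.2005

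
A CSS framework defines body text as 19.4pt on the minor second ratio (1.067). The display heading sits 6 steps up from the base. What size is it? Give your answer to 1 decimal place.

19.4 × 1.067⁶ = 19.4 × 1.47566 ≈ 28.63

28.6pt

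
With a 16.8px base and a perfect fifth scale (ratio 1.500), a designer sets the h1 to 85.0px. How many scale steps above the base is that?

4

1.500ⁿ = 85.0 / 16.8 = 5.0595
n = ln(5.0595) / ln(1.500) = 1.6213 / 0.4055 ≈ 4.00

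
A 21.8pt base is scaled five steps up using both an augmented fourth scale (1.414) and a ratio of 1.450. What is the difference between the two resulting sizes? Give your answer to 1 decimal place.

16.5pt

Augmented fourth: 21.8 × 1.414⁵ = 123.226pt
At 1.450: 21.8 × 1.450⁵ = 139.732pt
Difference: 139.732 − 123.226 = 16.506pt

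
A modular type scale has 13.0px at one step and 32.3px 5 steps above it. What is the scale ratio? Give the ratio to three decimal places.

1.200

r⁵ = 32.3 / 13.0, so r = (32.3/13.0)^(1/5).
r = 2.4846^(1/5) ≈ 1.1996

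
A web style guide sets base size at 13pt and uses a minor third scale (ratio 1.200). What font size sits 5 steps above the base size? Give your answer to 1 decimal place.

Each step on a modular scale multiplies by the ratio, so the size n steps from the base is base × ratioⁿ.
13.0 × 1.200⁵ = 13.0 × 2.48832 ≈ 32.35

32.3pt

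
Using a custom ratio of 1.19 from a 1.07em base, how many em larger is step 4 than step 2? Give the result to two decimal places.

0.63em

Step 2: 1.07 × 1.19² = 1.5152em
Step 4: 1.07 × 1.19⁴ = 2.1457em
Difference: 2.1457 − 1.5152 = 0.6305em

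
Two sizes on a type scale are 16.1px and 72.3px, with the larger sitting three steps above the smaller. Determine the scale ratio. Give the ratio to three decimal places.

r³ = 72.3 / 16.1, so r = (72.3/16.1)^(1/3).
r = 4.4907^(1/3) ≈ 1.6498

1.650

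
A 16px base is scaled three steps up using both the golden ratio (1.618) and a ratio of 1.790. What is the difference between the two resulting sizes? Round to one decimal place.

24.0px

Golden ratio: 16.0 × 1.618³ = 67.773px
At 1.790: 16.0 × 1.790³ = 91.765px
Difference: 91.765 − 67.773 = 23.992px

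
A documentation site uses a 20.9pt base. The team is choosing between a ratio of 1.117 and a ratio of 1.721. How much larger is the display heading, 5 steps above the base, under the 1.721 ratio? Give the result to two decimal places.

279.19pt

At 1.117: 20.9 × 1.117⁵ = 36.3423pt
At 1.721: 20.9 × 1.721⁵ = 315.5373pt
Difference: 315.5373 − 36.3423 = 279.1950pt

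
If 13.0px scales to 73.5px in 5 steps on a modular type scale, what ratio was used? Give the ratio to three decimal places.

r⁵ = 73.5 / 13.0, so r = (73.5/13.0)^(1/5).
r = 5.6538^(1/5) ≈ 1.4141

1.414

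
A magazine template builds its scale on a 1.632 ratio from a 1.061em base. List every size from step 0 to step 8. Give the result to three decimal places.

Step 0: 1.061em
Step 1: 1.061 × 1.632 = 1.732
Step 2: 1.061 × 1.632² = 2.826
Step 3: 1.061 × 1.632³ = 4.612
Step 4: 1.061 × 1.632⁴ = 7.527
Step 5: 1.061 × 1.632⁵ = 12.283
Step 6: 1.061 × 1.632⁶ = 20.046
Step 7: 1.061 × 1.632⁷ = 32.716
Step 8: 1.061 × 1.632⁸ = 53.392

1.061em, 1.732em, 2.826em, 4.612em, 7.527em, 12.283em, 20.046em, 32.716em, 53.392em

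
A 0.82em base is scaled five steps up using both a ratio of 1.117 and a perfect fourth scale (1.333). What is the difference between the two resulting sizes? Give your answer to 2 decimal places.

2.03em

At 1.117: 0.82 × 1.117⁵ = 1.4259em
Perfect fourth: 0.82 × 1.333⁵ = 3.4512em
Difference: 3.4512 − 1.4259 = 2.0253em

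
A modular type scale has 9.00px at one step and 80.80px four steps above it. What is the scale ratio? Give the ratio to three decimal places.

1.731

The ratio satisfies 9.00 × r⁴ = 80.80, so r = (80.80 / 9.00)^(1/4).
r = 8.9778^(1/4) ≈ 1.7310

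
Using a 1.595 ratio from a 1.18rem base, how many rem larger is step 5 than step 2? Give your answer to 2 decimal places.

Step 2: 1.18 × 1.595² = 3.0019rem
Step 5: 1.18 × 1.595⁵ = 12.1811rem
Difference: 12.1811 − 3.0019 = 9.1792rem

9.18rem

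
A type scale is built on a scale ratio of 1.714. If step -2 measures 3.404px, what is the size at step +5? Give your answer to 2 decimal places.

3.404 × 1.714⁷ = 3.404 × 43.45860 ≈ 147.933

147.93px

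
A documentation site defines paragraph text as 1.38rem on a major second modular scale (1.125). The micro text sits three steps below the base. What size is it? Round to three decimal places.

Each step on a modular scale multiplies by the ratio, so the size n steps from the base is base × ratioⁿ.
1.38 ÷ 1.125³ = 1.38 ÷ 1.42383 ≈ 0.969

0.969rem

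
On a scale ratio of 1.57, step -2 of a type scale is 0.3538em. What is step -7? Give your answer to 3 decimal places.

0.037em

The gap is -7 − (-2) = -5 steps, so the factor is 1.57^-5.
0.3538 ÷ 1.57⁵ = 0.3538 ÷ 9.53890 ≈ 0.037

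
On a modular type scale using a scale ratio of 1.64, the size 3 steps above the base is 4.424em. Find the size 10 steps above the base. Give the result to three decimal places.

The gap is 10 − (3) = 7 steps, so the factor is 1.64^7.
4.424 × 1.64⁷ = 4.424 × 31.90854 ≈ 141.163

141.163em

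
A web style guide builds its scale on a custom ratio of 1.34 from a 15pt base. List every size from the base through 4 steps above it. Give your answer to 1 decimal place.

15.0pt, 20.1pt, 26.9pt, 36.1pt, 48.4pt

Step 0: 15pt
Step 1: 15.0 × 1.34 = 20.1
Step 2: 15.0 × 1.34² = 26.9
Step 3: 15.0 × 1.34³ = 36.1
Step 4: 15.0 × 1.34⁴ = 48.4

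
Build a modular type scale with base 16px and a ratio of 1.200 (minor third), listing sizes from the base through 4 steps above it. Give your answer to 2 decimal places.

16.00px, 19.20px, 23.04px, 27.65px, 33.18px

Step 0: 16px
Step 1: 16.0 × 1.200 = 19.20
Step 2: 16.0 × 1.200² = 23.04
Step 3: 16.0 × 1.200³ = 27.65
Step 4: 16.0 × 1.200⁴ = 33.18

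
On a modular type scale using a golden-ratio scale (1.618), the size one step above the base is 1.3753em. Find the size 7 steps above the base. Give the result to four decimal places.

1.3753 × 1.618⁶ = 1.3753 × 17.94201 ≈ 24.6756

24.6756em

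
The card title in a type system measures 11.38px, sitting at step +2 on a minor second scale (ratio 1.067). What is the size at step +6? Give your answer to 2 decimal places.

14.75px

Moving from step +2 to step +6 is 4 steps up, so multiply by r⁴.
11.38 × 1.067⁴ = 11.38 × 1.29616 ≈ 14.750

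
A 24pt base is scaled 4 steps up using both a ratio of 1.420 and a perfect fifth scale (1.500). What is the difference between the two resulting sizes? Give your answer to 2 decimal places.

23.92pt

At 1.420: 24.0 × 1.420⁴ = 97.5809pt
Perfect fifth: 24.0 × 1.500⁴ = 121.5000pt
Difference: 121.5000 − 97.5809 = 23.9191pt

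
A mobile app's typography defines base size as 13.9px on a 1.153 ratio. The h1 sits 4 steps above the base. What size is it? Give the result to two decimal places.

24.57px

13.9 × 1.153⁴ = 13.9 × 1.76733 ≈ 24.57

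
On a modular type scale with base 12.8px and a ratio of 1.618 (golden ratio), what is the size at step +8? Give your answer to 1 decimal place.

601.2px

Every step multiplies by the scale ratio.
12.8 × 1.618⁸ = 12.8 × 46.97082 ≈ 601.23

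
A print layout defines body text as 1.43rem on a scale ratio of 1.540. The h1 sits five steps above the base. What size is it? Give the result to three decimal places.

12.386rem

Each step on a modular scale multiplies by the ratio, so the size n steps from the base is base × ratioⁿ.
1.43 × 1.540⁵ = 1.43 × 8.66171 ≈ 12.386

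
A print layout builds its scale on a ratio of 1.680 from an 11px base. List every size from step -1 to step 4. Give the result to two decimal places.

Step -1: 11.0 ÷ 1.680 = 6.55
Step 0: 11px
Step 1: 11.0 × 1.680 = 18.48
Step 2: 11.0 × 1.680² = 31.05
Step 3: 11.0 × 1.680³ = 52.16
Step 4: 11.0 × 1.680⁴ = 87.63

6.55px, 11.00px, 18.48px, 31.05px, 52.16px, 87.63px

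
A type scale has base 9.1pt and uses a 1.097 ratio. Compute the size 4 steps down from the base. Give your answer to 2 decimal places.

6.28pt

Each step on a modular scale multiplies by the ratio, so the size n steps from the base is base × ratioⁿ.
9.1 ÷ 1.097⁴ = 9.1 ÷ 1.44819 ≈ 6.28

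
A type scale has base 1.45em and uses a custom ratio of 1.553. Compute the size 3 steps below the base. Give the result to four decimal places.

Each step on a modular scale multiplies by the ratio, so the size n steps from the base is base × ratioⁿ.
1.45 ÷ 1.553³ = 1.45 ÷ 3.74554 ≈ 0.3871

0.3871em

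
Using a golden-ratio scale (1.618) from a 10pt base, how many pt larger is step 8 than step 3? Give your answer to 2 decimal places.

427.35pt

Step 3: 10.0 × 1.618³ = 42.3580pt
Step 8: 10.0 × 1.618⁸ = 469.7082pt
Difference: 469.7082 − 42.3580 = 427.3502pt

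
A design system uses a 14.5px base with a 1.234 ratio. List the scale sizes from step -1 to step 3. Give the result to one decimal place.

Step -1: 14.5 ÷ 1.234 = 11.8
Step 0: 14.5px
Step 1: 14.5 × 1.234 = 17.9
Step 2: 14.5 × 1.234² = 22.1
Step 3: 14.5 × 1.234³ = 27.2

11.8px, 14.5px, 17.9px, 22.1px, 27.2px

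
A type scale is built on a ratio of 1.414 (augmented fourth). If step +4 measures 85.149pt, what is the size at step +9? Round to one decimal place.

481.3pt

Moving from step +4 to step +9 is 5 steps up, so multiply by r⁵.
85.149 × 1.414⁵ = 85.149 × 5.65258 ≈ 481.312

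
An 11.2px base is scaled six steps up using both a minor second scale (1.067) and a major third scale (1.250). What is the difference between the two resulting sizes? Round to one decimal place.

26.2px

Minor second: 11.2 × 1.067⁶ = 16.527px
Major third: 11.2 × 1.250⁶ = 42.725px
Difference: 42.725 − 16.527 = 26.198px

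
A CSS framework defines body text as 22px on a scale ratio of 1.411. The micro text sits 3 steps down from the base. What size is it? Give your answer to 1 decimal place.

7.8px

22.0 ÷ 1.411³ = 22.0 ÷ 2.80919 ≈ 7.83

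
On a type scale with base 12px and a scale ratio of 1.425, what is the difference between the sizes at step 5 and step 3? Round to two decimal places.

35.79px

Step 3: 12.0 × 1.425³ = 34.7237px
Step 5: 12.0 × 1.425⁵ = 70.5108px
Difference: 70.5108 − 34.7237 = 35.7871px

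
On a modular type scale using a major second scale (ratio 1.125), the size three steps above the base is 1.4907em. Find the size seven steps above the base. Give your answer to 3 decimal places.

The gap is 7 − (3) = 4 steps, so the factor is 1.125^4.
1.4907 × 1.125⁴ = 1.4907 × 1.60181 ≈ 2.388

2.388em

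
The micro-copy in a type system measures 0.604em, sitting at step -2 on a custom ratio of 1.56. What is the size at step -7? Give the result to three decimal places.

0.065em

The gap is -7 − (-2) = -5 steps, so the factor is 1.56^-5.
0.604 ÷ 1.56⁵ = 0.604 ÷ 9.23896 ≈ 0.065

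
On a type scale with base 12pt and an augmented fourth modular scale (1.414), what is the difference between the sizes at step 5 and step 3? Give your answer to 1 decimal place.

Step 3: 12.0 × 1.414³ = 33.926pt
Step 5: 12.0 × 1.414⁵ = 67.831pt
Difference: 67.831 − 33.926 = 33.905pt

33.9pt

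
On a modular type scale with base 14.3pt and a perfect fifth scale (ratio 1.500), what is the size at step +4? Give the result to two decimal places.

72.39pt

14.3 × 1.500⁴ = 14.3 × 5.06250 ≈ 72.39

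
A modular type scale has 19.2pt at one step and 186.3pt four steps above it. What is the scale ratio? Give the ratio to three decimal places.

1.765

r⁴ = 186.3 / 19.2, so r = (186.3/19.2)^(1/4).
r = 9.7031^(1/4) ≈ 1.7649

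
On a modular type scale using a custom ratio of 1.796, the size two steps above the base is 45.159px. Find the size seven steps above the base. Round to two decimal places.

843.87px

45.159 × 1.796⁵ = 45.159 × 18.68666 ≈ 843.871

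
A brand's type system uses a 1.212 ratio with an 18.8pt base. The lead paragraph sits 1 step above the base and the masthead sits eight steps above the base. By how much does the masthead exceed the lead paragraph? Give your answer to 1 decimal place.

64.7pt

Step 1: 18.8 × 1.212 = 22.786pt
Step 8: 18.8 × 1.212⁸ = 87.534pt
Difference: 87.534 − 22.786 = 64.748pt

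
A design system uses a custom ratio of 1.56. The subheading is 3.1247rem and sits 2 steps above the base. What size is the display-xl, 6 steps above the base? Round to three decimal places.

18.506rem

3.1247 × 1.56⁴ = 3.1247 × 5.92241 ≈ 18.506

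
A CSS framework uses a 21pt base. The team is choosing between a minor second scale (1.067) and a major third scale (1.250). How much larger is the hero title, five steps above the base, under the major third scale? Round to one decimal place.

Minor second: 21.0 × 1.067⁵ = 29.043pt
Major third: 21.0 × 1.250⁵ = 64.087pt
Difference: 64.087 − 29.043 = 35.044pt

35.0pt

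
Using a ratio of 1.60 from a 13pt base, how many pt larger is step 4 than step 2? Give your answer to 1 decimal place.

Step 2: 13.0 × 1.60² = 33.280pt
Step 4: 13.0 × 1.60⁴ = 85.197pt
Difference: 85.197 − 33.280 = 51.917pt

51.9pt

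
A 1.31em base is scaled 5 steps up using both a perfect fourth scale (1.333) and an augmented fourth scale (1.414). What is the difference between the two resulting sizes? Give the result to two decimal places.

Perfect fourth: 1.31 × 1.333⁵ = 5.5134em
Augmented fourth: 1.31 × 1.414⁵ = 7.4049em
Difference: 7.4049 − 5.5134 = 1.8915em

1.89em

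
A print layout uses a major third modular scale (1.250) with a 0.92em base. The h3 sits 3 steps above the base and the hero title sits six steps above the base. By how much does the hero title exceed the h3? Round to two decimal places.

1.71em

Step 3: 0.92 × 1.250³ = 1.7969em
Step 6: 0.92 × 1.250⁶ = 3.5095em
Difference: 3.5095 − 1.7969 = 1.7126em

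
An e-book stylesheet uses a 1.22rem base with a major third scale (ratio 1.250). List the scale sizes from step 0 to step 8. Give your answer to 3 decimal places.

Step 0: 1.22rem
Step 1: 1.22 × 1.250 = 1.525
Step 2: 1.22 × 1.250² = 1.906
Step 3: 1.22 × 1.250³ = 2.383
Step 4: 1.22 × 1.250⁴ = 2.979
Step 5: 1.22 × 1.250⁵ = 3.723
Step 6: 1.22 × 1.250⁶ = 4.654
Step 7: 1.22 × 1.250⁷ = 5.817
Step 8: 1.22 × 1.250⁸ = 7.272

1.220rem, 1.525rem, 1.906rem, 2.383rem, 2.979rem, 3.723rem, 4.654rem, 5.817rem, 7.272rem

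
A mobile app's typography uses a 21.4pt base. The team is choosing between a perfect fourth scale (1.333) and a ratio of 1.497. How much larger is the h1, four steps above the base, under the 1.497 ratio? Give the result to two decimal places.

39.91pt

Perfect fourth: 21.4 × 1.333⁴ = 67.5670pt
At 1.497: 21.4 × 1.497⁴ = 107.4734pt
Difference: 107.4734 − 67.5670 = 39.9064pt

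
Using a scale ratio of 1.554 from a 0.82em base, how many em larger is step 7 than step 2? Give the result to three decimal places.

Step 2: 0.82 × 1.554² = 1.98023em
Step 7: 0.82 × 1.554⁷ = 17.94614em
Difference: 17.94614 − 1.98023 = 15.96591em

15.966em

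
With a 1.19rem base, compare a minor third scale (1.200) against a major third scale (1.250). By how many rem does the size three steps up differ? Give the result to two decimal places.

Minor third: 1.19 × 1.200³ = 2.0563rem
Major third: 1.19 × 1.250³ = 2.3242rem
Difference: 2.3242 − 2.0563 = 0.2679rem

0.27rem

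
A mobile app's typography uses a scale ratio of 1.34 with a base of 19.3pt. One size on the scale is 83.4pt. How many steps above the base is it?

5

1.34ⁿ = 83.4 / 19.3 = 4.3212
n = ln(4.3212) / ln(1.34) = 1.4635 / 0.2927 ≈ 5.00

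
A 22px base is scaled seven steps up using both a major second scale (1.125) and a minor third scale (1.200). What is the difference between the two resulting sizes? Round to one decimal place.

Major second: 22.0 × 1.125⁷ = 50.175px
Minor third: 22.0 × 1.200⁷ = 78.830px
Difference: 78.830 − 50.175 = 28.655px

28.7px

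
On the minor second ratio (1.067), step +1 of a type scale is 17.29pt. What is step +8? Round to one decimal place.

Moving from step +1 to step +8 is 7 steps up, so multiply by r⁷.
17.29 × 1.067⁷ = 17.29 × 1.57453 ≈ 27.224

27.2pt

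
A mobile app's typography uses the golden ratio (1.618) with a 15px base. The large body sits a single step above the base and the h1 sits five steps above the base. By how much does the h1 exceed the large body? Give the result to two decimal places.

Step 1: 15.0 × 1.618 = 24.2700px
Step 5: 15.0 × 1.618⁵ = 166.3351px
Difference: 166.3351 − 24.2700 = 142.0651px

142.07px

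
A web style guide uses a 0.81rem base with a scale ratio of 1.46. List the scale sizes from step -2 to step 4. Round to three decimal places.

Step -2: 0.81 ÷ 1.46² = 0.380
Step -1: 0.81 ÷ 1.46 = 0.555
Step 0: 0.81rem
Step 1: 0.81 × 1.46 = 1.183
Step 2: 0.81 × 1.46² = 1.727
Step 3: 0.81 × 1.46³ = 2.521
Step 4: 0.81 × 1.46⁴ = 3.680

0.380rem, 0.555rem, 0.810rem, 1.183rem, 1.727rem, 2.521rem, 3.680rem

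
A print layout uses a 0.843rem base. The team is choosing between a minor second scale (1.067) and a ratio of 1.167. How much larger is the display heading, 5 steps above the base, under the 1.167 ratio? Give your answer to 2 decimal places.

Minor second: 0.843 × 1.067⁵ = 1.1659rem
At 1.167: 0.843 × 1.167⁵ = 1.8247rem
Difference: 1.8247 − 1.1659 = 0.6588rem

0.66rem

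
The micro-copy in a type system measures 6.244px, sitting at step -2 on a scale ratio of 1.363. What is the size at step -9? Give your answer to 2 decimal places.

0.71px

6.244 ÷ 1.363⁷ = 6.244 ÷ 8.73919 ≈ 0.714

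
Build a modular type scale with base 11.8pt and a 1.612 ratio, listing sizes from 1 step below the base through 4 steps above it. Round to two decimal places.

Step -1: 11.8 ÷ 1.612 = 7.32
Step 0: 11.8pt
Step 1: 11.8 × 1.612 = 19.02
Step 2: 11.8 × 1.612² = 30.66
Step 3: 11.8 × 1.612³ = 49.43
Step 4: 11.8 × 1.612⁴ = 79.68

7.32pt, 11.80pt, 19.02pt, 30.66pt, 49.43pt, 79.68pt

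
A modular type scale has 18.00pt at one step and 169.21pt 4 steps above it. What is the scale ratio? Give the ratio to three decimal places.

The ratio satisfies 18.00 × r⁴ = 169.21, so r = (169.21 / 18.00)^(1/4).
r = 9.4006^(1/4) ≈ 1.7510

1.751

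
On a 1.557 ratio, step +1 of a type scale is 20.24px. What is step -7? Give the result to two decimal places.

The gap is -7 − (1) = -8 steps, so the factor is 1.557^-8.
20.24 ÷ 1.557⁸ = 20.24 ÷ 34.53893 ≈ 0.586

0.59px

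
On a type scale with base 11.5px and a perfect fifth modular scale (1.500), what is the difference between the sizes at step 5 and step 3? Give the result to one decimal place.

48.5px

Step 3: 11.5 × 1.500³ = 38.812px
Step 5: 11.5 × 1.500⁵ = 87.328px
Difference: 87.328 − 38.812 = 48.516px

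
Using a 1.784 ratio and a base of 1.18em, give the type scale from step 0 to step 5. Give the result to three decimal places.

Step 0: 1.18em
Step 1: 1.18 × 1.784 = 2.105
Step 2: 1.18 × 1.784² = 3.756
Step 3: 1.18 × 1.784³ = 6.700
Step 4: 1.18 × 1.784⁴ = 11.953
Step 5: 1.18 × 1.784⁵ = 21.323

1.180em, 2.105em, 3.756em, 6.700em, 11.953em, 21.323em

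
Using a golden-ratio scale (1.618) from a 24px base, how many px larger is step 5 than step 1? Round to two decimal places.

Step 1: 24.0 × 1.618 = 38.8320px
Step 5: 24.0 × 1.618⁵ = 266.1361px
Difference: 266.1361 − 38.8320 = 227.3041px

227.30px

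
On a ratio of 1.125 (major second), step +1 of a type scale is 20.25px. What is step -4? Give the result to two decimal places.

11.24px

The gap is -4 − (1) = -5 steps, so the factor is 1.125^-5.
20.25 ÷ 1.125⁵ = 20.25 ÷ 1.80203 ≈ 11.237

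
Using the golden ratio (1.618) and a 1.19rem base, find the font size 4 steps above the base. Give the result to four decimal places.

1.19 × 1.618⁴ = 1.19 × 6.85353 ≈ 8.1557

8.1557rem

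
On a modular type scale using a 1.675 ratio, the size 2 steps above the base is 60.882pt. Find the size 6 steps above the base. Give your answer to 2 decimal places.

60.882 × 1.675⁴ = 60.882 × 7.87153 ≈ 479.235

479.23pt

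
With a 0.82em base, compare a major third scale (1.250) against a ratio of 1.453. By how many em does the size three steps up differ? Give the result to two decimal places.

0.91em

Major third: 0.82 × 1.250³ = 1.6016em
At 1.453: 0.82 × 1.453³ = 2.5154em
Difference: 2.5154 − 1.6016 = 0.9138em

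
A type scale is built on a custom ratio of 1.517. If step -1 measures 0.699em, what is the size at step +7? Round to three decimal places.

19.605em

0.699 × 1.517⁸ = 0.699 × 28.04689 ≈ 19.605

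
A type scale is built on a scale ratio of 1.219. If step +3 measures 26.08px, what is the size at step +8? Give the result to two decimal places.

70.20px

The gap is 8 − (3) = 5 steps, so the factor is 1.219^5.
26.08 × 1.219⁵ = 26.08 × 2.69165 ≈ 70.198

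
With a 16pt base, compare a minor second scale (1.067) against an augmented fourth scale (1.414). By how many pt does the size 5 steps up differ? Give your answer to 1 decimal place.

Minor second: 16.0 × 1.067⁵ = 22.128pt
Augmented fourth: 16.0 × 1.414⁵ = 90.441pt
Difference: 90.441 − 22.128 = 68.313pt

68.3pt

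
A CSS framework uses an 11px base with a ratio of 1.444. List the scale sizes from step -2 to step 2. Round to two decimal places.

5.28px, 7.62px, 11.00px, 15.88px, 22.94px

Step -2: 11.0 ÷ 1.444² = 5.28
Step -1: 11.0 ÷ 1.444 = 7.62
Step 0: 11px
Step 1: 11.0 × 1.444 = 15.88
Step 2: 11.0 × 1.444² = 22.94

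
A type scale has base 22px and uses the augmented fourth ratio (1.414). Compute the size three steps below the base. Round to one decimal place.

7.8px

22.0 ÷ 1.414³ = 22.0 ÷ 2.82715 ≈ 7.78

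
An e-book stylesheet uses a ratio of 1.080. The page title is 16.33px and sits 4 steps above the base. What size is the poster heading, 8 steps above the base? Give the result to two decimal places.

22.22px

16.33 × 1.080⁴ = 16.33 × 1.36049 ≈ 22.217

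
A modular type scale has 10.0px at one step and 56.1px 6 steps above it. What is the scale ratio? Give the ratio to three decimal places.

1.333

The ratio satisfies 10.0 × r⁶ = 56.1, so r = (56.1 / 10.0)^(1/6).
r = 5.6100^(1/6) ≈ 1.3330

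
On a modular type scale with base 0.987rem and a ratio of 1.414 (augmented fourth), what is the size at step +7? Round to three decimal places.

Each step on a modular scale multiplies by the ratio, so the size n steps from the base is base × ratioⁿ.
0.987 × 1.414⁷ = 0.987 × 11.30175 ≈ 11.155

11.155rem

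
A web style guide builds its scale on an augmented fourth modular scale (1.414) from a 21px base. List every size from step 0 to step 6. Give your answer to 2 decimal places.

Step 0: 21px
Step 1: 21.0 × 1.414 = 29.69
Step 2: 21.0 × 1.414² = 41.99
Step 3: 21.0 × 1.414³ = 59.37
Step 4: 21.0 × 1.414⁴ = 83.95
Step 5: 21.0 × 1.414⁵ = 118.70
Step 6: 21.0 × 1.414⁶ = 167.85

21.00px, 29.69px, 41.99px, 59.37px, 83.95px, 118.70px, 167.85px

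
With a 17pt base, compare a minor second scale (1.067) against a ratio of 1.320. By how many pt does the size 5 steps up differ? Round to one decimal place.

Minor second: 17.0 × 1.067⁵ = 23.511pt
At 1.320: 17.0 × 1.320⁵ = 68.127pt
Difference: 68.127 − 23.511 = 44.616pt

44.6pt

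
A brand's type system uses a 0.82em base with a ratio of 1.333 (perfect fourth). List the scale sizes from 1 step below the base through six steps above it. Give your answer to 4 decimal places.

0.6152em, 0.8200em, 1.0931em, 1.4570em, 1.9422em, 2.5890em, 3.4512em, 4.6004em

Step -1: 0.82 ÷ 1.333 = 0.6152
Step 0: 0.82em
Step 1: 0.82 × 1.333 = 1.0931
Step 2: 0.82 × 1.333² = 1.4570
Step 3: 0.82 × 1.333³ = 1.9422
Step 4: 0.82 × 1.333⁴ = 2.5890
Step 5: 0.82 × 1.333⁵ = 3.4512
Step 6: 0.82 × 1.333⁶ = 4.6004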